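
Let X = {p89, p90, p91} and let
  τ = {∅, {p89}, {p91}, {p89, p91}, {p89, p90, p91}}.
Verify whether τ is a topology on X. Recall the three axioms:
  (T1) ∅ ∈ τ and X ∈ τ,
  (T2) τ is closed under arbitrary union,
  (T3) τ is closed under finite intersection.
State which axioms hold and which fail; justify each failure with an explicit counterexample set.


τ IS a topology on X.

Axiom (T1): ∅ ∈ τ? Yes; X ∈ τ? Yes.
Axiom (T2/T3): check pairwise unions and intersections of members of τ.
All pairwise intersections and unions checked — each lies in τ. Therefore τ satisfies (T1), (T2), (T3): it IS a topology on X.


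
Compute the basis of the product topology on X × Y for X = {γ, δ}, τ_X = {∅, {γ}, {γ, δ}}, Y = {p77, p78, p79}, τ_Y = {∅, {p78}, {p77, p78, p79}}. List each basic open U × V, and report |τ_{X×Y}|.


Basis B = {∅ × ∅, {γ} × {p78}, {γ, δ} × {p78}, {γ} × {p77, p78, p79}, {γ, δ} × {p77, p78, p79}}; |τ_{X×Y}| = 6.

Enumerate products U × V with U ∈ τ_X, V ∈ τ_Y (deduplicated):
  ∅ × ∅ = {} (∅)
  {γ} × {p78} = {(γ,p78)}
  {γ, δ} × {p78} = {(γ,p78), (δ,p78)}
  {γ} × {p77, p78, p79} = {(γ,p77), (γ,p78), (γ,p79)}
  {γ, δ} × {p77, p78, p79} = {(γ,p77), (γ,p78), (γ,p79), (δ,p77), (δ,p78), (δ,p79)}
These 5 distinct sets form the basis B.
Close under arbitrary unions to get τ_{X×Y}; counting gives |τ_{X×Y}| = 6.


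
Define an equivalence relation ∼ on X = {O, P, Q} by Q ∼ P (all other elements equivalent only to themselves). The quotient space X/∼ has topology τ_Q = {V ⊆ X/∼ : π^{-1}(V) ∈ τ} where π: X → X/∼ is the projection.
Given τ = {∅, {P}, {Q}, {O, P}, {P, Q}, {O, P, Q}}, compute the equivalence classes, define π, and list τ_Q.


X/∼ = {[O], [P=Q]}; |τ_Q| = 3.

Equivalence classes: [O], [P=Q].
Quotient map π: X → X/∼ sends O ↦ [O], P ↦ [P=Q], Q ↦ [P=Q].
For each subset V ⊆ X/∼, compute π^{-1}(V) ⊆ X and check whether π^{-1}(V) ∈ τ. V is open in τ_Q iff π^{-1}(V) ∈ τ.
  V = {}: π^{-1}(V) = ∅ ∈ τ ✓.
  V = {[O]}: π^{-1}(V) = {O} ∉ τ ✗.
  V = {[P=Q]}: π^{-1}(V) = {P, Q} ∈ τ ✓.
  V = {[O], [P=Q]}: π^{-1}(V) = {O, P, Q} ∈ τ ✓.
Open sets in the quotient: τ_Q = {{}, {[P=Q]}, {[O], [P=Q]}} (3 elements).


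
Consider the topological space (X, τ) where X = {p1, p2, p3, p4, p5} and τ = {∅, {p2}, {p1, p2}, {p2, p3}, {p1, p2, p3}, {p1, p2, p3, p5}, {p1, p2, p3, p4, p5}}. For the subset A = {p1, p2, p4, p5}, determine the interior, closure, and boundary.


int(A) = {p1, p2}, cl(A) = {p1, p2, p3, p4, p5}, ∂A = {p3, p4, p5}.

Closed sets in (X, τ) are complements of opens:
  closed(X, τ) = {∅, {p4}, {p4, p5}, {p1, p4, p5}, {p3, p4, p5}, {p1, p3, p4, p5}, {p1, p2, p3, p4, p5}}.
int(A) = ⋃ {U ∈ τ : U ⊆ A}. Opens contained in A: ∅, {p2}, {p1, p2}.
Taking the union of these: int(A) = {p1, p2}.
cl(A) = ⋂ {C closed : A ⊆ C}. Closed sets containing A: {p1, p2, p3, p4, p5}.
Intersecting these: cl(A) = {p1, p2, p3, p4, p5}.
∂A = cl(A) ∖ int(A) = {p1, p2, p3, p4, p5} ∖ {p1, p2} = {p3, p4, p5}.


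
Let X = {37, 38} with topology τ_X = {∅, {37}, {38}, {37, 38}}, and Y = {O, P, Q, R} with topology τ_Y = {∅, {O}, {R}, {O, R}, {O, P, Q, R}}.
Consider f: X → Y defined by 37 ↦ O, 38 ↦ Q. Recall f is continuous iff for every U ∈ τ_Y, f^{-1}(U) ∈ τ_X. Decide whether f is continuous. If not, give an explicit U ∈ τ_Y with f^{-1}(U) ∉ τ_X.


f IS continuous.

Compute f^{-1}(U) for each U ∈ τ_Y:
  U = ∅: f^{-1}(U) = ∅ ∈ τ_X ✓.
  U = {O}: f^{-1}(U) = {37} ∈ τ_X ✓.
  U = {R}: f^{-1}(U) = ∅ ∈ τ_X ✓.
  U = {O, R}: f^{-1}(U) = {37} ∈ τ_X ✓.
  U = {O, P, Q, R}: f^{-1}(U) = {37, 38} ∈ τ_X ✓.
Every preimage lies in τ_X, so f IS continuous.


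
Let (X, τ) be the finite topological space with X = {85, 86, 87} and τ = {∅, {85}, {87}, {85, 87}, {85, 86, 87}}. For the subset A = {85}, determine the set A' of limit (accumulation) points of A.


A' = {86}

For each x ∈ X, list the open sets U ∈ τ with x ∈ U, then check whether U ∩ (A ∖ {x}) ≠ ∅ for every such U.
  x = 85: open {85} ∋ x has {85} ∩ (A ∖ {85}) = ∅, so x is NOT a limit point.
  x = 86: opens ∋ x are {85, 86, 87}; each meets A ∖ {86}, so x IS a limit point.
  x = 87: open {87} ∋ x has {87} ∩ (A ∖ {87}) = ∅, so x is NOT a limit point.
Collecting: A' = {86}.


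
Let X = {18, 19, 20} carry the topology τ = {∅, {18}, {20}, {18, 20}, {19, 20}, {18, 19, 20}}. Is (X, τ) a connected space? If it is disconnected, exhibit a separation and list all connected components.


(X, τ) is disconnected; components = [{18}, {19, 20}].

Find clopen sets (U ∈ τ with X ∖ U ∈ τ):
  U = ∅, X ∖ U = {18, 19, 20} — both open, so U is clopen.
  U = {18}, X ∖ U = {19, 20} — both open, so U is clopen.
  U = {19, 20}, X ∖ U = {18} — both open, so U is clopen.
  U = {18, 19, 20}, X ∖ U = ∅ — both open, so U is clopen.
Nontrivial clopen(s) exist: e.g. {18}. So (X, τ) is disconnected.
Compute connected components by grouping points that agree on all clopens:
  component: {18}
  component: {19, 20}


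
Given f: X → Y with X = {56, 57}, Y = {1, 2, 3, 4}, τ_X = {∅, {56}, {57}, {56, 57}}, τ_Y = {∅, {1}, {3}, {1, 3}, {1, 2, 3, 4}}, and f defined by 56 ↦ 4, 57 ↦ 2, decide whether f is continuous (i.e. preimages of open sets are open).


f IS continuous.

Compute f^{-1}(U) for each U ∈ τ_Y:
  U = ∅: f^{-1}(U) = ∅ ∈ τ_X ✓.
  U = {1}: f^{-1}(U) = ∅ ∈ τ_X ✓.
  U = {3}: f^{-1}(U) = ∅ ∈ τ_X ✓.
  U = {1, 3}: f^{-1}(U) = ∅ ∈ τ_X ✓.
  U = {1, 2, 3, 4}: f^{-1}(U) = {56, 57} ∈ τ_X ✓.
Every preimage lies in τ_X, so f IS continuous.


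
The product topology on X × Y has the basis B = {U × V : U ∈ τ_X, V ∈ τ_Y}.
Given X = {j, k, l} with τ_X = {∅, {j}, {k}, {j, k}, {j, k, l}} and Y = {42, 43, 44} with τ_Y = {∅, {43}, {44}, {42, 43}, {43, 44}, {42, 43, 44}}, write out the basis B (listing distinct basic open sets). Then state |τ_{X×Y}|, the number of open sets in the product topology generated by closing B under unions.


Basis B = {∅ × ∅, {j} × {43}, {j} × {44}, {k} × {43}, {k} × {44}, {j} × {42, 43}, {j} × {43, 44}, {j, k} × {43}, {j, k} × {44}, {k} × {42, 43}, {k} × {43, 44}, {j} × {42, 43, 44}, {j, k, l} × {43}, {j, k, l} × {44}, {k} × {42, 43, 44}, {j, k} × {42, 43}, {j, k} × {43, 44}, {j, k} × {42, 43, 44}, {j, k, l} × {42, 43}, {j, k, l} × {43, 44}, {j, k, l} × {42, 43, 44}}; |τ_{X×Y}| = 70.

Enumerate products U × V with U ∈ τ_X, V ∈ τ_Y (deduplicated):
  ∅ × ∅ = {} (∅)
  {j} × {43} = {(j,43)}
  {j} × {44} = {(j,44)}
  {k} × {43} = {(k,43)}
  {k} × {44} = {(k,44)}
  {j} × {42, 43} = {(j,42), (j,43)}
  {j} × {43, 44} = {(j,43), (j,44)}
  {j, k} × {43} = {(j,43), (k,43)}
  {j, k} × {44} = {(j,44), (k,44)}
  {k} × {42, 43} = {(k,42), (k,43)}
  {k} × {43, 44} = {(k,43), (k,44)}
  {j} × {42, 43, 44} = {(j,42), (j,43), (j,44)}
  {j, k, l} × {43} = {(j,43), (k,43), (l,43)}
  {j, k, l} × {44} = {(j,44), (k,44), (l,44)}
  {k} × {42, 43, 44} = {(k,42), (k,43), (k,44)}
  {j, k} × {42, 43} = {(j,42), (j,43), (k,42), (k,43)}
  {j, k} × {43, 44} = {(j,43), (j,44), (k,43), (k,44)}
  {j, k} × {42, 43, 44} = {(j,42), (j,43), (j,44), (k,42), (k,43), (k,44)}
  {j, k, l} × {42, 43} = {(j,42), (j,43), (k,42), (k,43), (l,42), (l,43)}
  {j, k, l} × {43, 44} = {(j,43), (j,44), (k,43), (k,44), (l,43), (l,44)}
  {j, k, l} × {42, 43, 44} = {(j,42), (j,43), (j,44), (k,42), (k,43), (k,44), (l,42), (l,43), (l,44)}
These 21 distinct sets form the basis B.
Close under arbitrary unions to get τ_{X×Y}; counting gives |τ_{X×Y}| = 70.


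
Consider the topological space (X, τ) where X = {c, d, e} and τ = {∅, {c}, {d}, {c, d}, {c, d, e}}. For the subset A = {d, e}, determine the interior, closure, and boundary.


int(A) = {d}, cl(A) = {d, e}, ∂A = {e}.

Closed sets in (X, τ) are complements of opens:
  closed(X, τ) = {∅, {e}, {c, e}, {d, e}, {c, d, e}}.
int(A) = ⋃ {U ∈ τ : U ⊆ A}. Opens contained in A: ∅, {d}.
Taking the union of these: int(A) = {d}.
cl(A) = ⋂ {C closed : A ⊆ C}. Closed sets containing A: {d, e}, {c, d, e}.
Intersecting these: cl(A) = {d, e}.
∂A = cl(A) ∖ int(A) = {d, e} ∖ {d} = {e}.


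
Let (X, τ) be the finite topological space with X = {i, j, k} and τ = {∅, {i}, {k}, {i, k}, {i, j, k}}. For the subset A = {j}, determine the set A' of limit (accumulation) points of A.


A' = ∅

For each x ∈ X, list the open sets U ∈ τ with x ∈ U, then check whether U ∩ (A ∖ {x}) ≠ ∅ for every such U.
  x = i: open {i} ∋ x has {i} ∩ (A ∖ {i}) = ∅, so x is NOT a limit point.
  x = j: open {i, j, k} ∋ x has {i, j, k} ∩ (A ∖ {j}) = ∅, so x is NOT a limit point.
  x = k: open {k} ∋ x has {k} ∩ (A ∖ {k}) = ∅, so x is NOT a limit point.
Collecting: A' = ∅.


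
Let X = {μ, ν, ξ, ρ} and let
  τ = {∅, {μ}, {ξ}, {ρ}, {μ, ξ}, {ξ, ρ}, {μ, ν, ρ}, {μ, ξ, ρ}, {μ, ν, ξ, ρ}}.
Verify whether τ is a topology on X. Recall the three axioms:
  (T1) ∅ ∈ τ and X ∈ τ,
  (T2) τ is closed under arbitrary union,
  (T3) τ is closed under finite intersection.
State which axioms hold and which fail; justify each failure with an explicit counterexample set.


τ is NOT a topology on X.

Axiom (T1): ∅ ∈ τ? Yes; X ∈ τ? Yes.
Axiom (T2/T3): check pairwise unions and intersections of members of τ.
Counterexample for (T2): {μ} ∪ {ρ} = {μ, ρ} ∉ τ. Therefore τ is NOT a topology.


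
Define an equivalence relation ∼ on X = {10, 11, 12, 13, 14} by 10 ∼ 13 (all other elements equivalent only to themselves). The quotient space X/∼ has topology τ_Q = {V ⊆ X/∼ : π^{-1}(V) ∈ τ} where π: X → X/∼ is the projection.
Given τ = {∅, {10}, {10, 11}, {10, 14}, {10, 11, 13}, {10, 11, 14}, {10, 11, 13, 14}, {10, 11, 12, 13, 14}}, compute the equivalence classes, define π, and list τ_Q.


X/∼ = {[10=13], [11], [12], [14]}; |τ_Q| = 4.

Equivalence classes: [10=13], [11], [12], [14].
Quotient map π: X → X/∼ sends 10 ↦ [10=13], 11 ↦ [11], 12 ↦ [12], 13 ↦ [10=13], 14 ↦ [14].
For each subset V ⊆ X/∼, compute π^{-1}(V) ⊆ X and check whether π^{-1}(V) ∈ τ. V is open in τ_Q iff π^{-1}(V) ∈ τ.
  V = {}: π^{-1}(V) = ∅ ∈ τ ✓.
  V = {[10=13]}: π^{-1}(V) = {10, 13} ∉ τ ✗.
  V = {[11]}: π^{-1}(V) = {11} ∉ τ ✗.
  V = {[10=13], [11]}: π^{-1}(V) = {10, 11, 13} ∈ τ ✓.
  V = {[12]}: π^{-1}(V) = {12} ∉ τ ✗.
  V = {[10=13], [12]}: π^{-1}(V) = {10, 12, 13} ∉ τ ✗.
  V = {[11], [12]}: π^{-1}(V) = {11, 12} ∉ τ ✗.
  V = {[10=13], [11], [12]}: π^{-1}(V) = {10, 11, 12, 13} ∉ τ ✗.
  V = {[14]}: π^{-1}(V) = {14} ∉ τ ✗.
  V = {[10=13], [14]}: π^{-1}(V) = {10, 13, 14} ∉ τ ✗.
  V = {[11], [14]}: π^{-1}(V) = {11, 14} ∉ τ ✗.
  V = {[10=13], [11], [14]}: π^{-1}(V) = {10, 11, 13, 14} ∈ τ ✓.
  V = {[12], [14]}: π^{-1}(V) = {12, 14} ∉ τ ✗.
  V = {[10=13], [12], [14]}: π^{-1}(V) = {10, 12, 13, 14} ∉ τ ✗.
  V = {[11], [12], [14]}: π^{-1}(V) = {11, 12, 14} ∉ τ ✗.
  V = {[10=13], [11], [12], [14]}: π^{-1}(V) = {10, 11, 12, 13, 14} ∈ τ ✓.
Open sets in the quotient: τ_Q = {{}, {[10=13], [11]}, {[10=13], [11], [14]}, {[10=13], [11], [12], [14]}} (4 elements).


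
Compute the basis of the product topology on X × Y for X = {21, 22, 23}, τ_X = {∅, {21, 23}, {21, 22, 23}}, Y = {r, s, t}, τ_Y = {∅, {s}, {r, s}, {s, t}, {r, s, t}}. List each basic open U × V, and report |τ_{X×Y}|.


Basis B = {∅ × ∅, {21, 23} × {s}, {21, 22, 23} × {s}, {21, 23} × {r, s}, {21, 23} × {s, t}, {21, 23} × {r, s, t}, {21, 22, 23} × {r, s}, {21, 22, 23} × {s, t}, {21, 22, 23} × {r, s, t}}; |τ_{X×Y}| = 14.

Enumerate products U × V with U ∈ τ_X, V ∈ τ_Y (deduplicated):
  ∅ × ∅ = {} (∅)
  {21, 23} × {s} = {(21,s), (23,s)}
  {21, 22, 23} × {s} = {(21,s), (22,s), (23,s)}
  {21, 23} × {r, s} = {(21,r), (21,s), (23,r), (23,s)}
  {21, 23} × {s, t} = {(21,s), (21,t), (23,s), (23,t)}
  {21, 23} × {r, s, t} = {(21,r), (21,s), (21,t), (23,r), (23,s), (23,t)}
  {21, 22, 23} × {r, s} = {(21,r), (21,s), (22,r), (22,s), (23,r), (23,s)}
  {21, 22, 23} × {s, t} = {(21,s), (21,t), (22,s), (22,t), (23,s), (23,t)}
  {21, 22, 23} × {r, s, t} = {(21,r), (21,s), (21,t), (22,r), (22,s), (22,t), (23,r), (23,s), (23,t)}
These 9 distinct sets form the basis B.
Close under arbitrary unions to get τ_{X×Y}; counting gives |τ_{X×Y}| = 14.


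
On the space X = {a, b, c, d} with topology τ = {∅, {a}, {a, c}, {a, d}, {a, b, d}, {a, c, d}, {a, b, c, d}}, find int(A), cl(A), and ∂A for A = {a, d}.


int(A) = {a, d}, cl(A) = {a, b, c, d}, ∂A = {b, c}.

Closed sets in (X, τ) are complements of opens:
  closed(X, τ) = {∅, {b}, {c}, {b, c}, {b, d}, {b, c, d}, {a, b, c, d}}.
int(A) = ⋃ {U ∈ τ : U ⊆ A}. Opens contained in A: ∅, {a}, {a, d}.
Taking the union of these: int(A) = {a, d}.
cl(A) = ⋂ {C closed : A ⊆ C}. Closed sets containing A: {a, b, c, d}.
Intersecting these: cl(A) = {a, b, c, d}.
∂A = cl(A) ∖ int(A) = {a, b, c, d} ∖ {a, d} = {b, c}.


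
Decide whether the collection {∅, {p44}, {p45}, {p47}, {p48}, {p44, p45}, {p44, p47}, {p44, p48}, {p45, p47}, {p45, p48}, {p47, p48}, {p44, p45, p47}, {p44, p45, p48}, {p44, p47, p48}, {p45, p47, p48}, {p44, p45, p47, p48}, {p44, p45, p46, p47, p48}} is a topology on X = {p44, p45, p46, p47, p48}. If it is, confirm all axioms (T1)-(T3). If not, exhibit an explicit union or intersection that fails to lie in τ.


τ IS a topology on X.

Axiom (T1): ∅ ∈ τ? Yes; X ∈ τ? Yes.
Axiom (T2/T3): check pairwise unions and intersections of members of τ.
All pairwise intersections and unions checked — each lies in τ. Therefore τ satisfies (T1), (T2), (T3): it IS a topology on X.


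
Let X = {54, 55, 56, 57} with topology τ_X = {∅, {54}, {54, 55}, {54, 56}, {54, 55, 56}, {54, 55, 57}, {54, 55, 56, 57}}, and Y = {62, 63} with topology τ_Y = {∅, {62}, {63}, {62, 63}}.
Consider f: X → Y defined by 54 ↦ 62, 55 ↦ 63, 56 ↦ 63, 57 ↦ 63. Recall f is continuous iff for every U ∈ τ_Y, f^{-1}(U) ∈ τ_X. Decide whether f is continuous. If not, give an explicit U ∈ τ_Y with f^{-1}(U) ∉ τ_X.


f is NOT continuous.

Compute f^{-1}(U) for each U ∈ τ_Y:
  U = ∅: f^{-1}(U) = ∅ ∈ τ_X ✓.
  U = {62}: f^{-1}(U) = {54} ∈ τ_X ✓.
  U = {63}: f^{-1}(U) = {55, 56, 57} ∉ τ_X ✗.
  U = {62, 63}: f^{-1}(U) = {54, 55, 56, 57} ∈ τ_X ✓.
Found U = {63} with f^{-1}(U) = {55, 56, 57} not in τ_X. Therefore f is NOT continuous.


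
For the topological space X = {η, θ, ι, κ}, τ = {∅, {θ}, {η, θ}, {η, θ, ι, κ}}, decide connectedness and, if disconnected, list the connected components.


(X, τ) is connected.

Find clopen sets (U ∈ τ with X ∖ U ∈ τ):
  U = ∅, X ∖ U = {η, θ, ι, κ} — both open, so U is clopen.
  U = {η, θ, ι, κ}, X ∖ U = ∅ — both open, so U is clopen.
Only trivial clopens (∅ and X) exist, so (X, τ) is connected.
Compute connected components by grouping points that agree on all clopens:
  component: {η, θ, ι, κ}


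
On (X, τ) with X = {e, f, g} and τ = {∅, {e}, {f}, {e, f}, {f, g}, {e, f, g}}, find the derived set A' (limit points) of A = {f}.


A' = {g}

For each x ∈ X, list the open sets U ∈ τ with x ∈ U, then check whether U ∩ (A ∖ {x}) ≠ ∅ for every such U.
  x = e: open {e} ∋ x has {e} ∩ (A ∖ {e}) = ∅, so x is NOT a limit point.
  x = f: open {f} ∋ x has {f} ∩ (A ∖ {f}) = ∅, so x is NOT a limit point.
  x = g: opens ∋ x are {f, g}, {e, f, g}; each meets A ∖ {g}, so x IS a limit point.
Collecting: A' = {g}.


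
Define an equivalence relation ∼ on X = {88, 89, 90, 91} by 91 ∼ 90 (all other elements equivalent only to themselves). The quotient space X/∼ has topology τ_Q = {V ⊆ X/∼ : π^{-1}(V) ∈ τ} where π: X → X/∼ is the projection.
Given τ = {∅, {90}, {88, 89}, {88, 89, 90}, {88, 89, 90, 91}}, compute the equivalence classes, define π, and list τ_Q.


X/∼ = {[88], [89], [90=91]}; |τ_Q| = 3.

Equivalence classes: [88], [89], [90=91].
Quotient map π: X → X/∼ sends 88 ↦ [88], 89 ↦ [89], 90 ↦ [90=91], 91 ↦ [90=91].
For each subset V ⊆ X/∼, compute π^{-1}(V) ⊆ X and check whether π^{-1}(V) ∈ τ. V is open in τ_Q iff π^{-1}(V) ∈ τ.
  V = {}: π^{-1}(V) = ∅ ∈ τ ✓.
  V = {[88]}: π^{-1}(V) = {88} ∉ τ ✗.
  V = {[89]}: π^{-1}(V) = {89} ∉ τ ✗.
  V = {[88], [89]}: π^{-1}(V) = {88, 89} ∈ τ ✓.
  V = {[90=91]}: π^{-1}(V) = {90, 91} ∉ τ ✗.
  V = {[88], [90=91]}: π^{-1}(V) = {88, 90, 91} ∉ τ ✗.
  V = {[89], [90=91]}: π^{-1}(V) = {89, 90, 91} ∉ τ ✗.
  V = {[88], [89], [90=91]}: π^{-1}(V) = {88, 89, 90, 91} ∈ τ ✓.
Open sets in the quotient: τ_Q = {{}, {[88], [89]}, {[88], [89], [90=91]}} (3 elements).


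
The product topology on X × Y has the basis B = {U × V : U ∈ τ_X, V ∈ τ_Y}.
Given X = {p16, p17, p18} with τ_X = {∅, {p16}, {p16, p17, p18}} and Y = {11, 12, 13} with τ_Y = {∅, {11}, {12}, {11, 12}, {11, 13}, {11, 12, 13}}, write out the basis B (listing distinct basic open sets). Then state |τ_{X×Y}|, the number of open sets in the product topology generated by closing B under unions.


Basis B = {∅ × ∅, {p16} × {11}, {p16} × {12}, {p16} × {11, 12}, {p16} × {11, 13}, {p16} × {11, 12, 13}, {p16, p17, p18} × {11}, {p16, p17, p18} × {12}, {p16, p17, p18} × {11, 12}, {p16, p17, p18} × {11, 13}, {p16, p17, p18} × {11, 12, 13}}; |τ_{X×Y}| = 18.

Enumerate products U × V with U ∈ τ_X, V ∈ τ_Y (deduplicated):
  ∅ × ∅ = {} (∅)
  {p16} × {11} = {(p16,11)}
  {p16} × {12} = {(p16,12)}
  {p16} × {11, 12} = {(p16,11), (p16,12)}
  {p16} × {11, 13} = {(p16,11), (p16,13)}
  {p16} × {11, 12, 13} = {(p16,11), (p16,12), (p16,13)}
  {p16, p17, p18} × {11} = {(p16,11), (p17,11), (p18,11)}
  {p16, p17, p18} × {12} = {(p16,12), (p17,12), (p18,12)}
  {p16, p17, p18} × {11, 12} = {(p16,11), (p16,12), (p17,11), (p17,12), (p18,11), (p18,12)}
  {p16, p17, p18} × {11, 13} = {(p16,11), (p16,13), (p17,11), (p17,13), (p18,11), (p18,13)}
  {p16, p17, p18} × {11, 12, 13} = {(p16,11), (p16,12), (p16,13), (p17,11), (p17,12), (p17,13), (p18,11), (p18,12), (p18,13)}
These 11 distinct sets form the basis B.
Close under arbitrary unions to get τ_{X×Y}; counting gives |τ_{X×Y}| = 18.


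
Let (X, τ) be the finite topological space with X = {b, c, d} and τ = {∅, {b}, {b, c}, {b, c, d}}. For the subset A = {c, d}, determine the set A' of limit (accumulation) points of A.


A' = {d}

For each x ∈ X, list the open sets U ∈ τ with x ∈ U, then check whether U ∩ (A ∖ {x}) ≠ ∅ for every such U.
  x = b: open {b} ∋ x has {b} ∩ (A ∖ {b}) = ∅, so x is NOT a limit point.
  x = c: open {b, c} ∋ x has {b, c} ∩ (A ∖ {c}) = ∅, so x is NOT a limit point.
  x = d: opens ∋ x are {b, c, d}; each meets A ∖ {d}, so x IS a limit point.
Collecting: A' = {d}.


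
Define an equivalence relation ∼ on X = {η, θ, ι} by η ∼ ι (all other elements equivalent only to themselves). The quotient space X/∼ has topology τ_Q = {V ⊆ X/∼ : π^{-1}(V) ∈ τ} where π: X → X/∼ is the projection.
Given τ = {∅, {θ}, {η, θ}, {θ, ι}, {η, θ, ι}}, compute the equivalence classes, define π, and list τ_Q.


X/∼ = {[η=ι], [θ]}; |τ_Q| = 3.

Equivalence classes: [η=ι], [θ].
Quotient map π: X → X/∼ sends η ↦ [η=ι], θ ↦ [θ], ι ↦ [η=ι].
For each subset V ⊆ X/∼, compute π^{-1}(V) ⊆ X and check whether π^{-1}(V) ∈ τ. V is open in τ_Q iff π^{-1}(V) ∈ τ.
  V = {}: π^{-1}(V) = ∅ ∈ τ ✓.
  V = {[η=ι]}: π^{-1}(V) = {η, ι} ∉ τ ✗.
  V = {[θ]}: π^{-1}(V) = {θ} ∈ τ ✓.
  V = {[η=ι], [θ]}: π^{-1}(V) = {η, θ, ι} ∈ τ ✓.
Open sets in the quotient: τ_Q = {{}, {[θ]}, {[η=ι], [θ]}} (3 elements).


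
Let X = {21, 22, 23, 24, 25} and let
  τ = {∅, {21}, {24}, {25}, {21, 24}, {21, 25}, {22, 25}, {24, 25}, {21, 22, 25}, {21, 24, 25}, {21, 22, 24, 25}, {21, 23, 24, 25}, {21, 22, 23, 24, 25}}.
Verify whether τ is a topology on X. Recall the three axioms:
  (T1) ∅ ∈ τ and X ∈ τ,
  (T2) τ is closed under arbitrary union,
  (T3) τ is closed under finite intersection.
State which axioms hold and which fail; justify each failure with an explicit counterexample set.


τ is NOT a topology on X.

Axiom (T1): ∅ ∈ τ? Yes; X ∈ τ? Yes.
Axiom (T2/T3): check pairwise unions and intersections of members of τ.
Counterexample for (T2): {24} ∪ {22, 25} = {22, 24, 25} ∉ τ. Therefore τ is NOT a topology.


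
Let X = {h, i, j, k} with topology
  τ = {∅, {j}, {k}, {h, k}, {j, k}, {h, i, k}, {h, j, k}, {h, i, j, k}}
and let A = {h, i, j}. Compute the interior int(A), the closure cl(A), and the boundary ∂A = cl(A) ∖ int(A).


int(A) = {j}, cl(A) = {h, i, j}, ∂A = {h, i}.

Closed sets in (X, τ) are complements of opens:
  closed(X, τ) = {∅, {i}, {j}, {h, i}, {i, j}, {h, i, j}, {h, i, k}, {h, i, j, k}}.
int(A) = ⋃ {U ∈ τ : U ⊆ A}. Opens contained in A: ∅, {j}.
Taking the union of these: int(A) = {j}.
cl(A) = ⋂ {C closed : A ⊆ C}. Closed sets containing A: {h, i, j}, {h, i, j, k}.
Intersecting these: cl(A) = {h, i, j}.
∂A = cl(A) ∖ int(A) = {h, i, j} ∖ {j} = {h, i}.


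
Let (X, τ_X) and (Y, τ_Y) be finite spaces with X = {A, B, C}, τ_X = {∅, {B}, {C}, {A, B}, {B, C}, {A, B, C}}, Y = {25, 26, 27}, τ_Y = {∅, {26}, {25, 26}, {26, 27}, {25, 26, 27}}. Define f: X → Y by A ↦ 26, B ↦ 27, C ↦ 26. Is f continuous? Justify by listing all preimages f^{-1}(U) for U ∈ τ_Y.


f is NOT continuous.

Compute f^{-1}(U) for each U ∈ τ_Y:
  U = ∅: f^{-1}(U) = ∅ ∈ τ_X ✓.
  U = {26}: f^{-1}(U) = {A, C} ∉ τ_X ✗.
  U = {25, 26}: f^{-1}(U) = {A, C} ∉ τ_X ✗.
  U = {26, 27}: f^{-1}(U) = {A, B, C} ∈ τ_X ✓.
  U = {25, 26, 27}: f^{-1}(U) = {A, B, C} ∈ τ_X ✓.
Found U = {26} with f^{-1}(U) = {A, C} not in τ_X. Therefore f is NOT continuous.


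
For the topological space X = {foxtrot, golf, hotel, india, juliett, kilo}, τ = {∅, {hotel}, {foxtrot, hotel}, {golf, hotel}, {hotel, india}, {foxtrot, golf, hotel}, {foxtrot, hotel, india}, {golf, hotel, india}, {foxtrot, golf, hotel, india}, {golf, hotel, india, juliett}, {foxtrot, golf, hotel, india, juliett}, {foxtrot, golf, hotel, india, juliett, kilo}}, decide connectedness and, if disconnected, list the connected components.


(X, τ) is connected.

Find clopen sets (U ∈ τ with X ∖ U ∈ τ):
  U = ∅, X ∖ U = {foxtrot, golf, hotel, india, juliett, kilo} — both open, so U is clopen.
  U = {foxtrot, golf, hotel, india, juliett, kilo}, X ∖ U = ∅ — both open, so U is clopen.
Only trivial clopens (∅ and X) exist, so (X, τ) is connected.
Compute connected components by grouping points that agree on all clopens:
  component: {foxtrot, golf, hotel, india, juliett, kilo}


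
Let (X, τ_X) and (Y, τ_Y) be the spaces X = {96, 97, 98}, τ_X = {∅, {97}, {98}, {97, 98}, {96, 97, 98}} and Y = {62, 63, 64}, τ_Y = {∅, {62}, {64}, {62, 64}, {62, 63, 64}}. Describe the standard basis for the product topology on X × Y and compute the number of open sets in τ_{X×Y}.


Basis B = {∅ × ∅, {97} × {62}, {97} × {64}, {98} × {62}, {98} × {64}, {97} × {62, 64}, {97, 98} × {62}, {97, 98} × {64}, {98} × {62, 64}, {96, 97, 98} × {62}, {96, 97, 98} × {64}, {97} × {62, 63, 64}, {98} × {62, 63, 64}, {97, 98} × {62, 64}, {96, 97, 98} × {62, 64}, {97, 98} × {62, 63, 64}, {96, 97, 98} × {62, 63, 64}}; |τ_{X×Y}| = 48.

Enumerate products U × V with U ∈ τ_X, V ∈ τ_Y (deduplicated):
  ∅ × ∅ = {} (∅)
  {97} × {62} = {(97,62)}
  {97} × {64} = {(97,64)}
  {98} × {62} = {(98,62)}
  {98} × {64} = {(98,64)}
  {97} × {62, 64} = {(97,62), (97,64)}
  {97, 98} × {62} = {(97,62), (98,62)}
  {97, 98} × {64} = {(97,64), (98,64)}
  {98} × {62, 64} = {(98,62), (98,64)}
  {96, 97, 98} × {62} = {(96,62), (97,62), (98,62)}
  {96, 97, 98} × {64} = {(96,64), (97,64), (98,64)}
  {97} × {62, 63, 64} = {(97,62), (97,63), (97,64)}
  {98} × {62, 63, 64} = {(98,62), (98,63), (98,64)}
  {97, 98} × {62, 64} = {(97,62), (97,64), (98,62), (98,64)}
  {96, 97, 98} × {62, 64} = {(96,62), (96,64), (97,62), (97,64), (98,62), (98,64)}
  {97, 98} × {62, 63, 64} = {(97,62), (97,63), (97,64), (98,62), (98,63), (98,64)}
  {96, 97, 98} × {62, 63, 64} = {(96,62), (96,63), (96,64), (97,62), (97,63), (97,64), (98,62), (98,63), (98,64)}
These 17 distinct sets form the basis B.
Close under arbitrary unions to get τ_{X×Y}; counting gives |τ_{X×Y}| = 48.


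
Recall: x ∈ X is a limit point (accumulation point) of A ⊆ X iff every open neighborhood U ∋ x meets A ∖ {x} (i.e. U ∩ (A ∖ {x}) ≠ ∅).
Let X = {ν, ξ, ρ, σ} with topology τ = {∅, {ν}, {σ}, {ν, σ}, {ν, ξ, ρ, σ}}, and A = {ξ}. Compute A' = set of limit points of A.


A' = {ρ}

For each x ∈ X, list the open sets U ∈ τ with x ∈ U, then check whether U ∩ (A ∖ {x}) ≠ ∅ for every such U.
  x = ν: open {ν} ∋ x has {ν} ∩ (A ∖ {ν}) = ∅, so x is NOT a limit point.
  x = ξ: open {ν, ξ, ρ, σ} ∋ x has {ν, ξ, ρ, σ} ∩ (A ∖ {ξ}) = ∅, so x is NOT a limit point.
  x = ρ: opens ∋ x are {ν, ξ, ρ, σ}; each meets A ∖ {ρ}, so x IS a limit point.
  x = σ: open {σ} ∋ x has {σ} ∩ (A ∖ {σ}) = ∅, so x is NOT a limit point.
Collecting: A' = {ρ}.


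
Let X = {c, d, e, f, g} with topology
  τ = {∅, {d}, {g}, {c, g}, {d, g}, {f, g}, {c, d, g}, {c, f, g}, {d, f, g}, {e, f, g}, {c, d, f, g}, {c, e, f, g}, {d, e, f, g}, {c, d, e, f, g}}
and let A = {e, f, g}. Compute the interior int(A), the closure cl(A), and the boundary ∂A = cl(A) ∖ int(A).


int(A) = {e, f, g}, cl(A) = {c, e, f, g}, ∂A = {c}.

Closed sets in (X, τ) are complements of opens:
  closed(X, τ) = {∅, {c}, {d}, {e}, {c, d}, {c, e}, {d, e}, {e, f}, {c, d, e}, {c, e, f}, {d, e, f}, {c, d, e, f}, {c, e, f, g}, {c, d, e, f, g}}.
int(A) = ⋃ {U ∈ τ : U ⊆ A}. Opens contained in A: ∅, {g}, {f, g}, {e, f, g}.
Taking the union of these: int(A) = {e, f, g}.
cl(A) = ⋂ {C closed : A ⊆ C}. Closed sets containing A: {c, e, f, g}, {c, d, e, f, g}.
Intersecting these: cl(A) = {c, e, f, g}.
∂A = cl(A) ∖ int(A) = {c, e, f, g} ∖ {e, f, g} = {c}.


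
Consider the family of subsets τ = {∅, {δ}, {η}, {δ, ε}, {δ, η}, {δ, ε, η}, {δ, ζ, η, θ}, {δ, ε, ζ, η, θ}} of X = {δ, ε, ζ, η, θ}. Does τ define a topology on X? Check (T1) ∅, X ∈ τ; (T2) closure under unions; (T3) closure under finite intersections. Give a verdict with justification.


τ IS a topology on X.

Axiom (T1): ∅ ∈ τ? Yes; X ∈ τ? Yes.
Axiom (T2/T3): check pairwise unions and intersections of members of τ.
All pairwise intersections and unions checked — each lies in τ. Therefore τ satisfies (T1), (T2), (T3): it IS a topology on X.


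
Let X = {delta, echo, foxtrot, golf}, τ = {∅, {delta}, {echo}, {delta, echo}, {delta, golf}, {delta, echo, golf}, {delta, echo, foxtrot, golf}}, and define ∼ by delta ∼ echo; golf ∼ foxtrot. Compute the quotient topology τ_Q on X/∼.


X/∼ = {[delta=echo], [foxtrot=golf]}; |τ_Q| = 3.

Equivalence classes: [delta=echo], [foxtrot=golf].
Quotient map π: X → X/∼ sends delta ↦ [delta=echo], echo ↦ [delta=echo], foxtrot ↦ [foxtrot=golf], golf ↦ [foxtrot=golf].
For each subset V ⊆ X/∼, compute π^{-1}(V) ⊆ X and check whether π^{-1}(V) ∈ τ. V is open in τ_Q iff π^{-1}(V) ∈ τ.
  V = {}: π^{-1}(V) = ∅ ∈ τ ✓.
  V = {[delta=echo]}: π^{-1}(V) = {delta, echo} ∈ τ ✓.
  V = {[foxtrot=golf]}: π^{-1}(V) = {foxtrot, golf} ∉ τ ✗.
  V = {[delta=echo], [foxtrot=golf]}: π^{-1}(V) = {delta, echo, foxtrot, golf} ∈ τ ✓.
Open sets in the quotient: τ_Q = {{}, {[delta=echo]}, {[delta=echo], [foxtrot=golf]}} (3 elements).


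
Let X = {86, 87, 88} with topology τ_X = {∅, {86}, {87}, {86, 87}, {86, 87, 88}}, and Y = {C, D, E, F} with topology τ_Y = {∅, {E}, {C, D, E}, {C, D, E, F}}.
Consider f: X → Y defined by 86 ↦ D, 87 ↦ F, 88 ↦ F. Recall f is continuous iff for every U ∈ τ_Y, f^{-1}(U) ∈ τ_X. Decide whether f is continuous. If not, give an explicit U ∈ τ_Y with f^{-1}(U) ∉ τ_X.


f IS continuous.

Compute f^{-1}(U) for each U ∈ τ_Y:
  U = ∅: f^{-1}(U) = ∅ ∈ τ_X ✓.
  U = {E}: f^{-1}(U) = ∅ ∈ τ_X ✓.
  U = {C, D, E}: f^{-1}(U) = {86} ∈ τ_X ✓.
  U = {C, D, E, F}: f^{-1}(U) = {86, 87, 88} ∈ τ_X ✓.
Every preimage lies in τ_X, so f IS continuous.


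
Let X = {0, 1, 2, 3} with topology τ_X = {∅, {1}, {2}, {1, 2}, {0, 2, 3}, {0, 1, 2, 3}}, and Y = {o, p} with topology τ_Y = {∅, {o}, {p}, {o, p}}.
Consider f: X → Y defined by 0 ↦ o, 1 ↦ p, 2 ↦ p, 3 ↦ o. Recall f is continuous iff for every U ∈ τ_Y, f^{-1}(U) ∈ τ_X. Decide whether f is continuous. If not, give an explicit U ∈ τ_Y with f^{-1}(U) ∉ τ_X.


f is NOT continuous.

Compute f^{-1}(U) for each U ∈ τ_Y:
  U = ∅: f^{-1}(U) = ∅ ∈ τ_X ✓.
  U = {o}: f^{-1}(U) = {0, 3} ∉ τ_X ✗.
  U = {p}: f^{-1}(U) = {1, 2} ∈ τ_X ✓.
  U = {o, p}: f^{-1}(U) = {0, 1, 2, 3} ∈ τ_X ✓.
Found U = {o} with f^{-1}(U) = {0, 3} not in τ_X. Therefore f is NOT continuous.


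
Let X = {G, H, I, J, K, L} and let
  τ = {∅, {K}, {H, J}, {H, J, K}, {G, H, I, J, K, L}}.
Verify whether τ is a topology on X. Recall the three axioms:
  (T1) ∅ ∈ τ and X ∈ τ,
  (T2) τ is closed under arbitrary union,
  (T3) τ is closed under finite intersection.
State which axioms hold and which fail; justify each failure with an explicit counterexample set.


τ IS a topology on X.

Axiom (T1): ∅ ∈ τ? Yes; X ∈ τ? Yes.
Axiom (T2/T3): check pairwise unions and intersections of members of τ.
All pairwise intersections and unions checked — each lies in τ. Therefore τ satisfies (T1), (T2), (T3): it IS a topology on X.


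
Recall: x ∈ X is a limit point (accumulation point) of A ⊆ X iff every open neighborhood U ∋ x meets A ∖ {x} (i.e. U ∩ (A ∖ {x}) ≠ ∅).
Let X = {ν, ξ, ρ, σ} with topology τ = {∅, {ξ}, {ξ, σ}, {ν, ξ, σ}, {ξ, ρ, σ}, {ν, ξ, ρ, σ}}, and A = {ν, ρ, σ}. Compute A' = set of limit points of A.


A' = {ν, ρ}

For each x ∈ X, list the open sets U ∈ τ with x ∈ U, then check whether U ∩ (A ∖ {x}) ≠ ∅ for every such U.
  x = ν: opens ∋ x are {ν, ξ, σ}, {ν, ξ, ρ, σ}; each meets A ∖ {ν}, so x IS a limit point.
  x = ξ: open {ξ} ∋ x has {ξ} ∩ (A ∖ {ξ}) = ∅, so x is NOT a limit point.
  x = ρ: opens ∋ x are {ξ, ρ, σ}, {ν, ξ, ρ, σ}; each meets A ∖ {ρ}, so x IS a limit point.
  x = σ: open {ξ, σ} ∋ x has {ξ, σ} ∩ (A ∖ {σ}) = ∅, so x is NOT a limit point.
Collecting: A' = {ν, ρ}.


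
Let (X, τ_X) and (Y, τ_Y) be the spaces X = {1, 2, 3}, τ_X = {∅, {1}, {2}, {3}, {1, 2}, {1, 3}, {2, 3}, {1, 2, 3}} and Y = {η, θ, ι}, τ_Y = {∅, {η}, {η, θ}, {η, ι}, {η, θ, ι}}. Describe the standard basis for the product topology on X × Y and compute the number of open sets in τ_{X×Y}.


Basis B = {∅ × ∅, {1} × {η}, {2} × {η}, {3} × {η}, {1} × {η, θ}, {1} × {η, ι}, {1, 2} × {η}, {1, 3} × {η}, {2} × {η, θ}, {2} × {η, ι}, {2, 3} × {η}, {3} × {η, θ}, {3} × {η, ι}, {1} × {η, θ, ι}, {1, 2, 3} × {η}, {2} × {η, θ, ι}, {3} × {η, θ, ι}, {1, 2} × {η, θ}, {1, 3} × {η, θ}, {1, 2} × {η, ι}, {1, 3} × {η, ι}, {2, 3} × {η, θ}, {2, 3} × {η, ι}, {1, 2} × {η, θ, ι}, {1, 3} × {η, θ, ι}, {1, 2, 3} × {η, θ}, {1, 2, 3} × {η, ι}, {2, 3} × {η, θ, ι}, {1, 2, 3} × {η, θ, ι}}; |τ_{X×Y}| = 125.

Enumerate products U × V with U ∈ τ_X, V ∈ τ_Y (deduplicated):
  ∅ × ∅ = {} (∅)
  {1} × {η} = {(1,η)}
  {2} × {η} = {(2,η)}
  {3} × {η} = {(3,η)}
  {1} × {η, θ} = {(1,η), (1,θ)}
  {1} × {η, ι} = {(1,η), (1,ι)}
  {1, 2} × {η} = {(1,η), (2,η)}
  {1, 3} × {η} = {(1,η), (3,η)}
  {2} × {η, θ} = {(2,η), (2,θ)}
  {2} × {η, ι} = {(2,η), (2,ι)}
  {2, 3} × {η} = {(2,η), (3,η)}
  {3} × {η, θ} = {(3,η), (3,θ)}
  {3} × {η, ι} = {(3,η), (3,ι)}
  {1} × {η, θ, ι} = {(1,η), (1,θ), (1,ι)}
  {1, 2, 3} × {η} = {(1,η), (2,η), (3,η)}
  {2} × {η, θ, ι} = {(2,η), (2,θ), (2,ι)}
  {3} × {η, θ, ι} = {(3,η), (3,θ), (3,ι)}
  {1, 2} × {η, θ} = {(1,η), (1,θ), (2,η), (2,θ)}
  {1, 3} × {η, θ} = {(1,η), (1,θ), (3,η), (3,θ)}
  {1, 2} × {η, ι} = {(1,η), (1,ι), (2,η), (2,ι)}
  {1, 3} × {η, ι} = {(1,η), (1,ι), (3,η), (3,ι)}
  {2, 3} × {η, θ} = {(2,η), (2,θ), (3,η), (3,θ)}
  {2, 3} × {η, ι} = {(2,η), (2,ι), (3,η), (3,ι)}
  {1, 2} × {η, θ, ι} = {(1,η), (1,θ), (1,ι), (2,η), (2,θ), (2,ι)}
  {1, 3} × {η, θ, ι} = {(1,η), (1,θ), (1,ι), (3,η), (3,θ), (3,ι)}
  {1, 2, 3} × {η, θ} = {(1,η), (1,θ), (2,η), (2,θ), (3,η), (3,θ)}
  {1, 2, 3} × {η, ι} = {(1,η), (1,ι), (2,η), (2,ι), (3,η), (3,ι)}
  {2, 3} × {η, θ, ι} = {(2,η), (2,θ), (2,ι), (3,η), (3,θ), (3,ι)}
  {1, 2, 3} × {η, θ, ι} = {(1,η), (1,θ), (1,ι), (2,η), (2,θ), (2,ι), (3,η), (3,θ), (3,ι)}
These 29 distinct sets form the basis B.
Close under arbitrary unions to get τ_{X×Y}; counting gives |τ_{X×Y}| = 125.


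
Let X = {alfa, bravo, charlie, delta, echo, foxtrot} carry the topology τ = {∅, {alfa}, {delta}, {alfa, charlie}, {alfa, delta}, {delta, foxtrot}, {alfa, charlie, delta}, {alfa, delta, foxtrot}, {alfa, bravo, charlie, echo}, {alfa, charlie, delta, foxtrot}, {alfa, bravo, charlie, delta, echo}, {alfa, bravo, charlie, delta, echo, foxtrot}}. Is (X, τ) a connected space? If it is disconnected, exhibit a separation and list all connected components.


(X, τ) is disconnected; components = [{delta, foxtrot}, {alfa, bravo, charlie, echo}].

Find clopen sets (U ∈ τ with X ∖ U ∈ τ):
  U = ∅, X ∖ U = {alfa, bravo, charlie, delta, echo, foxtrot} — both open, so U is clopen.
  U = {delta, foxtrot}, X ∖ U = {alfa, bravo, charlie, echo} — both open, so U is clopen.
  U = {alfa, bravo, charlie, echo}, X ∖ U = {delta, foxtrot} — both open, so U is clopen.
  U = {alfa, bravo, charlie, delta, echo, foxtrot}, X ∖ U = ∅ — both open, so U is clopen.
Nontrivial clopen(s) exist: e.g. {delta, foxtrot}. So (X, τ) is disconnected.
Compute connected components by grouping points that agree on all clopens:
  component: {delta, foxtrot}
  component: {alfa, bravo, charlie, echo}


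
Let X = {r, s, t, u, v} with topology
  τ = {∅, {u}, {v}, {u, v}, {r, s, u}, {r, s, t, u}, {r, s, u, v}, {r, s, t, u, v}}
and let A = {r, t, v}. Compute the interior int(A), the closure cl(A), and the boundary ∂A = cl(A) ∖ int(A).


int(A) = {v}, cl(A) = {r, s, t, v}, ∂A = {r, s, t}.

Closed sets in (X, τ) are complements of opens:
  closed(X, τ) = {∅, {t}, {v}, {t, v}, {r, s, t}, {r, s, t, u}, {r, s, t, v}, {r, s, t, u, v}}.
int(A) = ⋃ {U ∈ τ : U ⊆ A}. Opens contained in A: ∅, {v}.
Taking the union of these: int(A) = {v}.
cl(A) = ⋂ {C closed : A ⊆ C}. Closed sets containing A: {r, s, t, v}, {r, s, t, u, v}.
Intersecting these: cl(A) = {r, s, t, v}.
∂A = cl(A) ∖ int(A) = {r, s, t, v} ∖ {v} = {r, s, t}.


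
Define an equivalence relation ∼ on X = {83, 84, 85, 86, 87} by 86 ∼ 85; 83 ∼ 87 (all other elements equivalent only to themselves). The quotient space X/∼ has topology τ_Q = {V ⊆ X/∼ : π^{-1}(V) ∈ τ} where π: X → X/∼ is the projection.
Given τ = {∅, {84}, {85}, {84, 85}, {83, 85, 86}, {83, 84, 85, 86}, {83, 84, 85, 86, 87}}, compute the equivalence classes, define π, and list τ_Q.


X/∼ = {[83=87], [84], [85=86]}; |τ_Q| = 3.

Equivalence classes: [83=87], [84], [85=86].
Quotient map π: X → X/∼ sends 83 ↦ [83=87], 84 ↦ [84], 85 ↦ [85=86], 86 ↦ [85=86], 87 ↦ [83=87].
For each subset V ⊆ X/∼, compute π^{-1}(V) ⊆ X and check whether π^{-1}(V) ∈ τ. V is open in τ_Q iff π^{-1}(V) ∈ τ.
  V = {}: π^{-1}(V) = ∅ ∈ τ ✓.
  V = {[83=87]}: π^{-1}(V) = {83, 87} ∉ τ ✗.
  V = {[84]}: π^{-1}(V) = {84} ∈ τ ✓.
  V = {[83=87], [84]}: π^{-1}(V) = {83, 84, 87} ∉ τ ✗.
  V = {[85=86]}: π^{-1}(V) = {85, 86} ∉ τ ✗.
  V = {[83=87], [85=86]}: π^{-1}(V) = {83, 85, 86, 87} ∉ τ ✗.
  V = {[84], [85=86]}: π^{-1}(V) = {84, 85, 86} ∉ τ ✗.
  V = {[83=87], [84], [85=86]}: π^{-1}(V) = {83, 84, 85, 86, 87} ∈ τ ✓.
Open sets in the quotient: τ_Q = {{}, {[84]}, {[83=87], [84], [85=86]}} (3 elements).


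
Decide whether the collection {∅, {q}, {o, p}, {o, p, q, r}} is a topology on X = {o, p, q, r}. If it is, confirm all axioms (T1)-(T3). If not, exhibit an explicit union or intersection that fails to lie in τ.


τ is NOT a topology on X.

Axiom (T1): ∅ ∈ τ? Yes; X ∈ τ? Yes.
Axiom (T2/T3): check pairwise unions and intersections of members of τ.
Counterexample for (T2): {q} ∪ {o, p} = {o, p, q} ∉ τ. Therefore τ is NOT a topology.


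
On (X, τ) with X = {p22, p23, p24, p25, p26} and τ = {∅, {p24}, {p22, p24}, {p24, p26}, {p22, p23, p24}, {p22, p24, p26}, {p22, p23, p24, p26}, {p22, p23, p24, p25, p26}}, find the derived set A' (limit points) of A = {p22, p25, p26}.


A' = {p23, p25}

For each x ∈ X, list the open sets U ∈ τ with x ∈ U, then check whether U ∩ (A ∖ {x}) ≠ ∅ for every such U.
  x = p22: open {p22, p24} ∋ x has {p22, p24} ∩ (A ∖ {p22}) = ∅, so x is NOT a limit point.
  x = p23: opens ∋ x are {p22, p23, p24}, {p22, p23, p24, p26}, {p22, p23, p24, p25, p26}; each meets A ∖ {p23}, so x IS a limit point.
  x = p24: open {p24} ∋ x has {p24} ∩ (A ∖ {p24}) = ∅, so x is NOT a limit point.
  x = p25: opens ∋ x are {p22, p23, p24, p25, p26}; each meets A ∖ {p25}, so x IS a limit point.
  x = p26: open {p24, p26} ∋ x has {p24, p26} ∩ (A ∖ {p26}) = ∅, so x is NOT a limit point.
Collecting: A' = {p23, p25}.


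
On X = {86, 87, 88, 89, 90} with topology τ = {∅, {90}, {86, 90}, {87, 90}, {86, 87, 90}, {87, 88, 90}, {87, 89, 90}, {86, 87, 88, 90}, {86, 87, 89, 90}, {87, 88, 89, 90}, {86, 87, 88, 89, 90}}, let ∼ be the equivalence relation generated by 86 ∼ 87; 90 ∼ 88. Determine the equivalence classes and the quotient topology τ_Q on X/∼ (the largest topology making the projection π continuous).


X/∼ = {[86=87], [88=90], [89]}; |τ_Q| = 3.

Equivalence classes: [86=87], [88=90], [89].
Quotient map π: X → X/∼ sends 86 ↦ [86=87], 87 ↦ [86=87], 88 ↦ [88=90], 89 ↦ [89], 90 ↦ [88=90].
For each subset V ⊆ X/∼, compute π^{-1}(V) ⊆ X and check whether π^{-1}(V) ∈ τ. V is open in τ_Q iff π^{-1}(V) ∈ τ.
  V = {}: π^{-1}(V) = ∅ ∈ τ ✓.
  V = {[86=87]}: π^{-1}(V) = {86, 87} ∉ τ ✗.
  V = {[88=90]}: π^{-1}(V) = {88, 90} ∉ τ ✗.
  V = {[86=87], [88=90]}: π^{-1}(V) = {86, 87, 88, 90} ∈ τ ✓.
  V = {[89]}: π^{-1}(V) = {89} ∉ τ ✗.
  V = {[86=87], [89]}: π^{-1}(V) = {86, 87, 89} ∉ τ ✗.
  V = {[88=90], [89]}: π^{-1}(V) = {88, 89, 90} ∉ τ ✗.
  V = {[86=87], [88=90], [89]}: π^{-1}(V) = {86, 87, 88, 89, 90} ∈ τ ✓.
Open sets in the quotient: τ_Q = {{}, {[86=87], [88=90]}, {[86=87], [88=90], [89]}} (3 elements).


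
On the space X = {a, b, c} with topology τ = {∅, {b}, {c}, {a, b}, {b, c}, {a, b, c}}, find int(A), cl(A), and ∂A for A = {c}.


int(A) = {c}, cl(A) = {c}, ∂A = ∅.

Closed sets in (X, τ) are complements of opens:
  closed(X, τ) = {∅, {a}, {c}, {a, b}, {a, c}, {a, b, c}}.
int(A) = ⋃ {U ∈ τ : U ⊆ A}. Opens contained in A: ∅, {c}.
Taking the union of these: int(A) = {c}.
cl(A) = ⋂ {C closed : A ⊆ C}. Closed sets containing A: {c}, {a, c}, {a, b, c}.
Intersecting these: cl(A) = {c}.
∂A = cl(A) ∖ int(A) = {c} ∖ {c} = ∅.


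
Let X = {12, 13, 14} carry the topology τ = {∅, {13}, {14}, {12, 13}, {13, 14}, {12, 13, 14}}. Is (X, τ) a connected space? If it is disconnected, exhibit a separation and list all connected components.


(X, τ) is disconnected; components = [{14}, {12, 13}].

Find clopen sets (U ∈ τ with X ∖ U ∈ τ):
  U = ∅, X ∖ U = {12, 13, 14} — both open, so U is clopen.
  U = {14}, X ∖ U = {12, 13} — both open, so U is clopen.
  U = {12, 13}, X ∖ U = {14} — both open, so U is clopen.
  U = {12, 13, 14}, X ∖ U = ∅ — both open, so U is clopen.
Nontrivial clopen(s) exist: e.g. {14}. So (X, τ) is disconnected.
Compute connected components by grouping points that agree on all clopens:
  component: {14}
  component: {12, 13}
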